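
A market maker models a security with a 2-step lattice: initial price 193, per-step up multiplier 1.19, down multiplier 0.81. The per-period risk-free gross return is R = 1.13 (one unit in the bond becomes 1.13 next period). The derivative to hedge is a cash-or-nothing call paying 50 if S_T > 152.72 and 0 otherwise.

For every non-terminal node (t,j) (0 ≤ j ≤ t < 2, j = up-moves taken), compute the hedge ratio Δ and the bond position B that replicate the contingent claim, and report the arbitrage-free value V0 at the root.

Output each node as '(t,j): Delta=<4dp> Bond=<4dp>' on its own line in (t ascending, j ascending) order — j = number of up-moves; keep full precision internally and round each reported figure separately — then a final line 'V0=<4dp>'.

(0,0): Delta=0.0953 Bond=19.7956
(1,0): Delta=0.8417 Bond=-94.3177
(1,1): Delta=0.0000 Bond=44.2478
V0=38.1811

The replicating-portfolio and risk-neutral prices coincide; use p* = (1.13−0.81)/(1.19−0.81) = 0.8421 for the latter.
At expiry t=2: V(2,0)=0.0000, V(2,1)=50.0000, V(2,2)=50.0000
(1,0): S=156.3300. Δ = (V_up−V_dn)/(S_up−S_dn) = (50.0000−0.0000)/(186.0327−126.6273) = 0.8417. V = [p*·50.0000 + (1−p*)·0.0000]/1.13 = 37.2613. B = V − Δ·S = -94.3177.
(1,1): S=229.6700. Δ = (V_up−V_dn)/(S_up−S_dn) = (50.0000−50.0000)/(273.3073−186.0327) = 0.0000. V = [p*·50.0000 + (1−p*)·50.0000]/1.13 = 44.2478. B = V − Δ·S = 44.2478.
(0,0): S=193.0000. Δ = (V_up−V_dn)/(S_up−S_dn) = (44.2478−37.2613)/(229.6700−156.3300) = 0.0953. V = [p*·44.2478 + (1−p*)·37.2613]/1.13 = 38.1811. B = V − Δ·S = 19.7956.
Each (Δ,B) replicates both successor values, so the strategy is self-financing and V0 is arbitrage-free.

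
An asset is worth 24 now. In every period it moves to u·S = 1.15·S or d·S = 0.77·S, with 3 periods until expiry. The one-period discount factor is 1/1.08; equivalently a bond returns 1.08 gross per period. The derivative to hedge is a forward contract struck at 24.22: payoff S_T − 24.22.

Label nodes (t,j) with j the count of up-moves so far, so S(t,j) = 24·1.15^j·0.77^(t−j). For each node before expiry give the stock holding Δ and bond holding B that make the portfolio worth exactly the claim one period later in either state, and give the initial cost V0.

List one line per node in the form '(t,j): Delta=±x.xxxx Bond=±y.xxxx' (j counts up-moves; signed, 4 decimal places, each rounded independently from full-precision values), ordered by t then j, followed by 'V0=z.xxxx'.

(0,0): Delta=1.0000 Bond=-19.2266
(1,0): Delta=1.0000 Bond=-20.7647
(1,1): Delta=1.0000 Bond=-20.7647
(2,0): Delta=1.0000 Bond=-22.4259
(2,1): Delta=1.0000 Bond=-22.4259
(2,2): Delta=1.0000 Bond=-22.4259
V0=4.7734

Since d<R<u, set p* = (R−d)/(u−d) = 0.8158; price each node as the discounted p*-expectation of its children.
Terminal values V(3,·): V(3,0)=-13.2632, V(3,1)=-7.8560, V(3,2)=0.2198, V(3,3)=12.2810
(2,0): S=14.2296. Δ = (V_up−V_dn)/(S_up−S_dn) = (-7.8560−-13.2632)/(16.3640−10.9568) = 1.0000. V = [p*·-7.8560 + (1−p*)·-13.2632]/1.08 = -8.1963. B = V − Δ·S = -22.4259.
(2,1): S=21.2520. Δ = (V_up−V_dn)/(S_up−S_dn) = (0.2198−-7.8560)/(24.4398−16.3640) = 1.0000. V = [p*·0.2198 + (1−p*)·-7.8560]/1.08 = -1.1739. B = V − Δ·S = -22.4259.
(2,2): S=31.7400. Δ = (V_up−V_dn)/(S_up−S_dn) = (12.2810−0.2198)/(36.5010−24.4398) = 1.0000. V = [p*·12.2810 + (1−p*)·0.2198]/1.08 = 9.3141. B = V − Δ·S = -22.4259.
(1,0): S=18.4800. Δ = (V_up−V_dn)/(S_up−S_dn) = (-1.1739−-8.1963)/(21.2520−14.2296) = 1.0000. V = [p*·-1.1739 + (1−p*)·-8.1963]/1.08 = -2.2847. B = V − Δ·S = -20.7647.
(1,1): S=27.6000. Δ = (V_up−V_dn)/(S_up−S_dn) = (9.3141−-1.1739)/(31.7400−21.2520) = 1.0000. V = [p*·9.3141 + (1−p*)·-1.1739]/1.08 = 6.8353. B = V − Δ·S = -20.7647.
(0,0): S=24.0000. Δ = (V_up−V_dn)/(S_up−S_dn) = (6.8353−-2.2847)/(27.6000−18.4800) = 1.0000. V = [p*·6.8353 + (1−p*)·-2.2847]/1.08 = 4.7734. B = V − Δ·S = -19.2266.
Root portfolio cost Δ·24+B reproduces V0=4.7734.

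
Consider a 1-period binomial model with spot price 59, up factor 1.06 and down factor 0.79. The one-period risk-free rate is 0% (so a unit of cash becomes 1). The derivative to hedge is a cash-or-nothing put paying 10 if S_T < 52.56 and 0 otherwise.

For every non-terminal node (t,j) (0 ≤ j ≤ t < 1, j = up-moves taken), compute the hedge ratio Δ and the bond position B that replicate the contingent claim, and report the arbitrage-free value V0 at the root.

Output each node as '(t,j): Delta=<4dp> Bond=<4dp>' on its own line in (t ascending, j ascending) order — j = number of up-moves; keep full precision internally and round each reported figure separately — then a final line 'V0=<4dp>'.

Since d<R<u, set p* = (R−d)/(u−d) = 0.7778; price each node as the discounted p*-expectation of its children.
Terminal values V(1,·): V(1,0)=10.0000, V(1,1)=0.0000
  t=0,j=0: stock 59.0000 → up 62.5400 (V=0.0000), down 46.6100 (V=10.0000). Price 2.2222; hedge Δ=-0.6277, bond B=39.2593.
Check: Δ(0,0)·S0 + B(0,0) = 2.2222 = V0.

(0,0): Delta=-0.6277 Bond=39.2593
V0=2.2222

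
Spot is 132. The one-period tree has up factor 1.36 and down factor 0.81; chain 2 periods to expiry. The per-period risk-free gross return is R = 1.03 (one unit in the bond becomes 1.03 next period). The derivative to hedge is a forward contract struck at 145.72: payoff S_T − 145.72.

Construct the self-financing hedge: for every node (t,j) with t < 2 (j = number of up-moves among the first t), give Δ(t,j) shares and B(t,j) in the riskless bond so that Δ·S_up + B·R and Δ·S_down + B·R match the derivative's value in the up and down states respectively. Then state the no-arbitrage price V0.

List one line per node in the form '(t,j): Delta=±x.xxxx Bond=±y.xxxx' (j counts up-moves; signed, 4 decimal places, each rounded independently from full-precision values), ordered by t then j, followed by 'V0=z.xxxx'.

The replicating-portfolio and risk-neutral prices coincide; use p* = (1.03−0.81)/(1.36−0.81) = 0.4000 for the latter.
Terminal values V(2,·): V(2,0)=-59.1148, V(2,1)=-0.3088, V(2,2)=98.4272
  t=1,j=0: stock 106.9200 → up 145.4112 (V=-0.3088), down 86.6052 (V=-59.1148). Price -34.5557; hedge Δ=1.0000, bond B=-141.4757.
  t=1,j=1: stock 179.5200 → up 244.1472 (V=98.4272), down 145.4112 (V=-0.3088). Price 38.0443; hedge Δ=1.0000, bond B=-141.4757.
  t=0,j=0: stock 132.0000 → up 179.5200 (V=38.0443), down 106.9200 (V=-34.5557). Price -5.3551; hedge Δ=1.0000, bond B=-137.3551.
The time-0 hedge costs -5.3551, which is the no-arbitrage price.

(0,0): Delta=1.0000 Bond=-137.3551
(1,0): Delta=1.0000 Bond=-141.4757
(1,1): Delta=1.0000 Bond=-141.4757
V0=-5.3551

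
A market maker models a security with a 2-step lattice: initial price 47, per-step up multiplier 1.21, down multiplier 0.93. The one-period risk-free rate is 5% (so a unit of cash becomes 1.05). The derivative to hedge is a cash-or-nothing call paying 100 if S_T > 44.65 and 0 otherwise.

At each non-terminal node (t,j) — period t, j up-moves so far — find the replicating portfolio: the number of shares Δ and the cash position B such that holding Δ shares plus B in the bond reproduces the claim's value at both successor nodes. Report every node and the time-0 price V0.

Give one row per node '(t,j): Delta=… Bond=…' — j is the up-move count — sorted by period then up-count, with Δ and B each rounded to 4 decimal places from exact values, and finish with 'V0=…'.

(0,0): Delta=4.1354 Bond=-133.2778
(1,0): Delta=8.1707 Bond=-316.3265
(1,1): Delta=0.0000 Bond=95.2381
V0=61.0857

Since d<R<u, set p* = (R−d)/(u−d) = 0.4286; price each node as the discounted p*-expectation of its children.
Payoff layer (t=2): V(2,0)=0.0000, V(2,1)=100.0000, V(2,2)=100.0000
  t=1,j=0: stock 43.7100 → up 52.8891 (V=100.0000), down 40.6503 (V=0.0000). Price 40.8163; hedge Δ=8.1707, bond B=-316.3265.
  t=1,j=1: stock 56.8700 → up 68.8127 (V=100.0000), down 52.8891 (V=100.0000). Price 95.2381; hedge Δ=0.0000, bond B=95.2381.
  t=0,j=0: stock 47.0000 → up 56.8700 (V=95.2381), down 43.7100 (V=40.8163). Price 61.0857; hedge Δ=4.1354, bond B=-133.2778.
Self-financing check: at every node Δ·S+B equals the discounted successor values.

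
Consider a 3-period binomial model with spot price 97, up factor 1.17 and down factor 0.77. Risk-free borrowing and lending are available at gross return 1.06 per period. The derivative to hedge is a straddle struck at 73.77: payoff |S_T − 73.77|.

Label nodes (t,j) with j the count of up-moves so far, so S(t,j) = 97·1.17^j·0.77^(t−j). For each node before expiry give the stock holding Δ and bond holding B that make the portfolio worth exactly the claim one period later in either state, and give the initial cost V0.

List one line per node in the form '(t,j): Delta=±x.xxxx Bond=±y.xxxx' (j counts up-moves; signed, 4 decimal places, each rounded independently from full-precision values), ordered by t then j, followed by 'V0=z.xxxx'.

Risk-neutral probability p* = (R−d)/(u−d) = (1.06−0.77)/(1.17−0.77) = 0.7250.
Payoff layer (t=3): V(3,0)=29.4863, V(3,1)=6.4818, V(3,2)=28.4731, V(3,3)=81.5865
(2,0): S=57.5113. Δ = (V_up−V_dn)/(S_up−S_dn) = (6.4818−29.4863)/(67.2882−44.2837) = -1.0000. V = [p*·6.4818 + (1−p*)·29.4863]/1.06 = 12.0830. B = V − Δ·S = 69.5943.
(2,1): S=87.3873. Δ = (V_up−V_dn)/(S_up−S_dn) = (28.4731−6.4818)/(102.2431−67.2882) = 0.6291. V = [p*·28.4731 + (1−p*)·6.4818]/1.06 = 21.1561. B = V − Δ·S = -33.8223.
(2,2): S=132.7833. Δ = (V_up−V_dn)/(S_up−S_dn) = (81.5865−28.4731)/(155.3565−102.2431) = 1.0000. V = [p*·81.5865 + (1−p*)·28.4731]/1.06 = 63.1890. B = V − Δ·S = -69.5943.
(1,0): S=74.6900. Δ = (V_up−V_dn)/(S_up−S_dn) = (21.1561−12.0830)/(87.3873−57.5113) = 0.3037. V = [p*·21.1561 + (1−p*)·12.0830]/1.06 = 17.6048. B = V − Δ·S = -5.0780.
(1,1): S=113.4900. Δ = (V_up−V_dn)/(S_up−S_dn) = (63.1890−21.1561)/(132.7833−87.3873) = 0.9259. V = [p*·63.1890 + (1−p*)·21.1561]/1.06 = 48.7075. B = V − Δ·S = -56.3745.
(0,0): S=97.0000. Δ = (V_up−V_dn)/(S_up−S_dn) = (48.7075−17.6048)/(113.4900−74.6900) = 0.8016. V = [p*·48.7075 + (1−p*)·17.6048]/1.06 = 37.8814. B = V − Δ·S = -39.8755.
Check: Δ(0,0)·S0 + B(0,0) = 37.8814 = V0.

(0,0): Delta=0.8016 Bond=-39.8755
(1,0): Delta=0.3037 Bond=-5.0780
(1,1): Delta=0.9259 Bond=-56.3745
(2,0): Delta=-1.0000 Bond=69.5943
(2,1): Delta=0.6291 Bond=-33.8223
(2,2): Delta=1.0000 Bond=-69.5943
V0=37.8814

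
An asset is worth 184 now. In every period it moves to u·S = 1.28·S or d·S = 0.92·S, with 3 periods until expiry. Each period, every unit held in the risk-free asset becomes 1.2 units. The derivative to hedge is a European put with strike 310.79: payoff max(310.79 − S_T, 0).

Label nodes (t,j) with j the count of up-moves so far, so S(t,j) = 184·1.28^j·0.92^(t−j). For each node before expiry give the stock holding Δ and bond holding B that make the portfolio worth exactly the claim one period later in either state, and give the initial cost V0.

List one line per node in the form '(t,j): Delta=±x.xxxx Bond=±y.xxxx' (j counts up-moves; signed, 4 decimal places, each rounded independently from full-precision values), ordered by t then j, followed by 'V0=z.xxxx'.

(0,0): Delta=-0.5238 Bond=112.6797
(1,0): Delta=-1.0000 Bond=215.8264
(1,1): Delta=-0.4260 Bond=112.1841
(2,0): Delta=-1.0000 Bond=258.9917
(2,1): Delta=-1.0000 Bond=258.9917
(2,2): Delta=-0.3081 Bond=99.0864
V0=16.3001

Under the risk-neutral measure, an up-move has probability p* = (R−d)/(u−d) = 0.7778 and values discount at R = 1.2.
Terminal values V(3,·): V(3,0)=167.5114, V(3,1)=111.4459, V(3,2)=33.4416, V(3,3)=0.0000
Node (2,0) S=155.7376: V=(p*·111.4459+(1−p*)·167.5114)/1.2=103.2541; Δ=(111.4459−167.5114)/(199.3441−143.2786)=-1.0000; B=V−Δ·S=258.9917
Node (2,1) S=216.6784: V=(p*·33.4416+(1−p*)·111.4459)/1.2=42.3133; Δ=(33.4416−111.4459)/(277.3484−199.3441)=-1.0000; B=V−Δ·S=258.9917
Node (2,2) S=301.4656: V=(p*·0.0000+(1−p*)·33.4416)/1.2=6.1929; Δ=(0.0000−33.4416)/(385.8760−277.3484)=-0.3081; B=V−Δ·S=99.0864
Node (1,0) S=169.2800: V=(p*·42.3133+(1−p*)·103.2541)/1.2=46.5464; Δ=(42.3133−103.2541)/(216.6784−155.7376)=-1.0000; B=V−Δ·S=215.8264
Node (1,1) S=235.5200: V=(p*·6.1929+(1−p*)·42.3133)/1.2=11.8497; Δ=(6.1929−42.3133)/(301.4656−216.6784)=-0.4260; B=V−Δ·S=112.1841
Node (0,0) S=184.0000: V=(p*·11.8497+(1−p*)·46.5464)/1.2=16.3001; Δ=(11.8497−46.5464)/(235.5200−169.2800)=-0.5238; B=V−Δ·S=112.6797
Self-financing check: at every node Δ·S+B equals the discounted successor values.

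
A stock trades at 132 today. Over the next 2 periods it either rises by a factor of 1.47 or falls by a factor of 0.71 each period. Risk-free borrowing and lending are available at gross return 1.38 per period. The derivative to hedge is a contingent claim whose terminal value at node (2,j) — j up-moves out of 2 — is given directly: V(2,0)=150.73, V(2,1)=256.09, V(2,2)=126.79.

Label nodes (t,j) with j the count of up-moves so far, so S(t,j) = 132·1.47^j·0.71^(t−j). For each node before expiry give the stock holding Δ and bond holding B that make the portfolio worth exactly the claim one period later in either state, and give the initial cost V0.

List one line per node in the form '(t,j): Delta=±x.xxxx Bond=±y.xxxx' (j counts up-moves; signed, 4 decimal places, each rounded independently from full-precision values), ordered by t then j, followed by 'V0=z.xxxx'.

(0,0): Delta=-0.7332 Bond=177.7180
(1,0): Delta=1.4792 Bond=37.8997
(1,1): Delta=-0.8768 Bond=273.1039
V0=80.9299

Under the risk-neutral measure, an up-move has probability p* = (R−d)/(u−d) = 0.8816 and values discount at R = 1.38.
Terminal values V(2,·): V(2,0)=150.7300, V(2,1)=256.0900, V(2,2)=126.7900
Node (1,0) S=93.7200: V=(p*·256.0900+(1−p*)·150.7300)/1.38=176.5313; Δ=(256.0900−150.7300)/(137.7684−66.5412)=1.4792; B=V−Δ·S=37.8997
Node (1,1) S=194.0400: V=(p*·126.7900+(1−p*)·256.0900)/1.38=102.9723; Δ=(126.7900−256.0900)/(285.2388−137.7684)=-0.8768; B=V−Δ·S=273.1039
Node (0,0) S=132.0000: V=(p*·102.9723+(1−p*)·176.5313)/1.38=80.9299; Δ=(102.9723−176.5313)/(194.0400−93.7200)=-0.7332; B=V−Δ·S=177.7180
Self-financing check: at every node Δ·S+B equals the discounted successor values.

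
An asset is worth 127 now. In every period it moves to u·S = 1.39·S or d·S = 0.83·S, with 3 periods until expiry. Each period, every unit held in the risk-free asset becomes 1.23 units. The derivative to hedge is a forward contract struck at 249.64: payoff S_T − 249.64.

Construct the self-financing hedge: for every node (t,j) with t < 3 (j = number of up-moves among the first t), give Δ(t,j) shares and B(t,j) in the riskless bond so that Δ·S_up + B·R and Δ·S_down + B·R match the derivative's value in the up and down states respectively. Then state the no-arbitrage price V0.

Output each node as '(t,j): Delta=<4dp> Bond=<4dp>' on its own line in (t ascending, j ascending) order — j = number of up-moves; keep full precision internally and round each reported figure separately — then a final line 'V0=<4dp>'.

Risk-neutral probability p* = (R−d)/(u−d) = (1.23−0.83)/(1.39−0.83) = 0.7143.
At expiry t=3: V(3,0)=-177.0231, V(3,1)=-128.0285, V(3,2)=-45.9773, V(3,3)=91.4336
Node (2,0) S=87.4903: V=(p*·-128.0285+(1−p*)·-177.0231)/1.23=-115.4690; Δ=(-128.0285−-177.0231)/(121.6115−72.6169)=1.0000; B=V−Δ·S=-202.9593
Node (2,1) S=146.5199: V=(p*·-45.9773+(1−p*)·-128.0285)/1.23=-56.4394; Δ=(-45.9773−-128.0285)/(203.6627−121.6115)=1.0000; B=V−Δ·S=-202.9593
Node (2,2) S=245.3767: V=(p*·91.4336+(1−p*)·-45.9773)/1.23=42.4174; Δ=(91.4336−-45.9773)/(341.0736−203.6627)=1.0000; B=V−Δ·S=-202.9593
Node (1,0) S=105.4100: V=(p*·-56.4394+(1−p*)·-115.4690)/1.23=-59.5976; Δ=(-56.4394−-115.4690)/(146.5199−87.4903)=1.0000; B=V−Δ·S=-165.0076
Node (1,1) S=176.5300: V=(p*·42.4174+(1−p*)·-56.4394)/1.23=11.5224; Δ=(42.4174−-56.4394)/(245.3767−146.5199)=1.0000; B=V−Δ·S=-165.0076
Node (0,0) S=127.0000: V=(p*·11.5224+(1−p*)·-59.5976)/1.23=-7.1525; Δ=(11.5224−-59.5976)/(176.5300−105.4100)=1.0000; B=V−Δ·S=-134.1525
Self-financing check: at every node Δ·S+B equals the discounted successor values.

(0,0): Delta=1.0000 Bond=-134.1525
(1,0): Delta=1.0000 Bond=-165.0076
(1,1): Delta=1.0000 Bond=-165.0076
(2,0): Delta=1.0000 Bond=-202.9593
(2,1): Delta=1.0000 Bond=-202.9593
(2,2): Delta=1.0000 Bond=-202.9593
V0=-7.1525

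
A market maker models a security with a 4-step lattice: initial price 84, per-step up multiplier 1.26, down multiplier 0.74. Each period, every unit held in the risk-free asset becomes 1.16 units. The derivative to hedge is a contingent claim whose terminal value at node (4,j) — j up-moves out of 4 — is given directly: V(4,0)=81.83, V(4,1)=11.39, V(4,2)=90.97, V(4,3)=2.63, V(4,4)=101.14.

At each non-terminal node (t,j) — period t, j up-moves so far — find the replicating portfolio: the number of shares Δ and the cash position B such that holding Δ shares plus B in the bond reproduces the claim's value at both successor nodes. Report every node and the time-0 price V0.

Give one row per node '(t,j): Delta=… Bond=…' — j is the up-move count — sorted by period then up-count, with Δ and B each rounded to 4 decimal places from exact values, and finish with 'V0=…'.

No-arbitrage ⇒ martingale measure with p* = (R−d)/(u−d) = 0.8077.
Terminal values V(4,·): V(4,0)=81.8300, V(4,1)=11.3900, V(4,2)=90.9700, V(4,3)=2.6300, V(4,4)=101.1400
  t=3,j=0: stock 34.0388 → up 42.8889 (V=11.3900), down 25.1887 (V=81.8300). Price 21.4967; hedge Δ=-3.9796, bond B=156.9582.
  t=3,j=1: stock 57.9580 → up 73.0271 (V=90.9700), down 42.8889 (V=11.3900). Price 65.2294; hedge Δ=2.6405, bond B=-87.8090.
  t=3,j=2: stock 98.6852 → up 124.3434 (V=2.6300), down 73.0271 (V=90.9700). Price 16.9125; hedge Δ=-1.7215, bond B=186.7971.
  t=3,j=3: stock 168.0316 → up 211.7198 (V=101.1400), down 124.3434 (V=2.6300). Price 70.8584; hedge Δ=1.1274, bond B=-118.5839.
  t=2,j=0: stock 45.9984 → up 57.9580 (V=65.2294), down 34.0388 (V=21.4967). Price 48.9822; hedge Δ=1.8284, bond B=-35.1193.
  t=2,j=1: stock 78.3216 → up 98.6852 (V=16.9125), down 57.9580 (V=65.2294). Price 22.5898; hedge Δ=-1.1864, bond B=115.5071.
  t=2,j=2: stock 133.3584 → up 168.0316 (V=70.8584), down 98.6852 (V=16.9125). Price 52.1416; hedge Δ=0.7779, bond B=-51.6007.
  t=1,j=0: stock 62.1600 → up 78.3216 (V=22.5898), down 45.9984 (V=48.9822). Price 23.8494; hedge Δ=-0.8165, bond B=74.6039.
  t=1,j=1: stock 105.8400 → up 133.3584 (V=52.1416), down 78.3216 (V=22.5898). Price 40.0505; hedge Δ=0.5369, bond B=-16.7798.
  t=0,j=0: stock 84.0000 → up 105.8400 (V=40.0505), down 62.1600 (V=23.8494). Price 31.8404; hedge Δ=0.3709, bond B=0.6845.
Root portfolio cost Δ·84+B reproduces V0=31.8404.

(0,0): Delta=0.3709 Bond=0.6845
(1,0): Delta=-0.8165 Bond=74.6039
(1,1): Delta=0.5369 Bond=-16.7798
(2,0): Delta=1.8284 Bond=-35.1193
(2,1): Delta=-1.1864 Bond=115.5071
(2,2): Delta=0.7779 Bond=-51.6007
(3,0): Delta=-3.9796 Bond=156.9582
(3,1): Delta=2.6405 Bond=-87.8090
(3,2): Delta=-1.7215 Bond=186.7971
(3,3): Delta=1.1274 Bond=-118.5839
V0=31.8404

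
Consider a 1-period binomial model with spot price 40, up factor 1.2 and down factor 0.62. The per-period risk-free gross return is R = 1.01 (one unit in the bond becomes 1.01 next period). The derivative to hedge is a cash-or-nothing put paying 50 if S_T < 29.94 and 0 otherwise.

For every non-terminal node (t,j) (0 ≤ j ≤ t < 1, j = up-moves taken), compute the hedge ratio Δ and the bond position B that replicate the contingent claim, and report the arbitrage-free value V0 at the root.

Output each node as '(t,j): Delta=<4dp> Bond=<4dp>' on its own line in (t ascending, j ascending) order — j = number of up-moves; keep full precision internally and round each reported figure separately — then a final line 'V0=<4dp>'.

Risk-neutral probability p* = (R−d)/(u−d) = (1.01−0.62)/(1.2−0.62) = 0.6724.
Payoff layer (t=1): V(1,0)=50.0000, V(1,1)=0.0000
  t=0,j=0: stock 40.0000 → up 48.0000 (V=0.0000), down 24.8000 (V=50.0000). Price 16.2171; hedge Δ=-2.1552, bond B=102.4240.
Root portfolio cost Δ·40+B reproduces V0=16.2171.

(0,0): Delta=-2.1552 Bond=102.4240
V0=16.2171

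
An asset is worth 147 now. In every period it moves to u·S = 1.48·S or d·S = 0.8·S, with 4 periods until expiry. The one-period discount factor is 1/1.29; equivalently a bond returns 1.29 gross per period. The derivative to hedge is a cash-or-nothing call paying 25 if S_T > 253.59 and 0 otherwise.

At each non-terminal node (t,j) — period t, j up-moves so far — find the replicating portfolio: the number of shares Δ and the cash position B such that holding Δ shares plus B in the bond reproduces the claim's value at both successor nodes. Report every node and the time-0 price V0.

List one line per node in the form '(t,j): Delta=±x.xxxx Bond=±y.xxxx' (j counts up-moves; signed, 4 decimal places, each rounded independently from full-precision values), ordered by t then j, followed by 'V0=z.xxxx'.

The replicating-portfolio and risk-neutral prices coincide; use p* = (1.29−0.8)/(1.48−0.8) = 0.7206 for the latter.
Terminal payoffs: V(4,0)=0.0000, V(4,1)=0.0000, V(4,2)=0.0000, V(4,3)=25.0000, V(4,4)=25.0000
(3,0): S=75.2640. Δ = (V_up−V_dn)/(S_up−S_dn) = (0.0000−0.0000)/(111.3907−60.2112) = 0.0000. V = [p*·0.0000 + (1−p*)·0.0000]/1.29 = 0.0000. B = V − Δ·S = 0.0000.
(3,1): S=139.2384. Δ = (V_up−V_dn)/(S_up−S_dn) = (0.0000−0.0000)/(206.0728−111.3907) = 0.0000. V = [p*·0.0000 + (1−p*)·0.0000]/1.29 = 0.0000. B = V − Δ·S = 0.0000.
(3,2): S=257.5910. Δ = (V_up−V_dn)/(S_up−S_dn) = (25.0000−0.0000)/(381.2347−206.0728) = 0.1427. V = [p*·25.0000 + (1−p*)·0.0000]/1.29 = 13.9649. B = V − Δ·S = -22.7998.
(3,3): S=476.5434. Δ = (V_up−V_dn)/(S_up−S_dn) = (25.0000−25.0000)/(705.2843−381.2347) = 0.0000. V = [p*·25.0000 + (1−p*)·25.0000]/1.29 = 19.3798. B = V − Δ·S = 19.3798.
(2,0): S=94.0800. Δ = (V_up−V_dn)/(S_up−S_dn) = (0.0000−0.0000)/(139.2384−75.2640) = 0.0000. V = [p*·0.0000 + (1−p*)·0.0000]/1.29 = 0.0000. B = V − Δ·S = 0.0000.
(2,1): S=174.0480. Δ = (V_up−V_dn)/(S_up−S_dn) = (13.9649−0.0000)/(257.5910−139.2384) = 0.1180. V = [p*·13.9649 + (1−p*)·0.0000]/1.29 = 7.8007. B = V − Δ·S = -12.7359.
(2,2): S=321.9888. Δ = (V_up−V_dn)/(S_up−S_dn) = (19.3798−13.9649)/(476.5434−257.5910) = 0.0247. V = [p*·19.3798 + (1−p*)·13.9649]/1.29 = 13.8503. B = V − Δ·S = 5.8871.
(1,0): S=117.6000. Δ = (V_up−V_dn)/(S_up−S_dn) = (7.8007−0.0000)/(174.0480−94.0800) = 0.0975. V = [p*·7.8007 + (1−p*)·0.0000]/1.29 = 4.3574. B = V − Δ·S = -7.1142.
(1,1): S=217.5600. Δ = (V_up−V_dn)/(S_up−S_dn) = (13.8503−7.8007)/(321.9888−174.0480) = 0.0409. V = [p*·13.8503 + (1−p*)·7.8007]/1.29 = 9.4263. B = V − Δ·S = 0.5299.
(0,0): S=147.0000. Δ = (V_up−V_dn)/(S_up−S_dn) = (9.4263−4.3574)/(217.5600−117.6000) = 0.0507. V = [p*·9.4263 + (1−p*)·4.3574]/1.29 = 6.2093. B = V − Δ·S = -1.2449.
Root portfolio cost Δ·147+B reproduces V0=6.2093.

(0,0): Delta=0.0507 Bond=-1.2449
(1,0): Delta=0.0975 Bond=-7.1142
(1,1): Delta=0.0409 Bond=0.5299
(2,0): Delta=0.0000 Bond=0.0000
(2,1): Delta=0.1180 Bond=-12.7359
(2,2): Delta=0.0247 Bond=5.8871
(3,0): Delta=0.0000 Bond=0.0000
(3,1): Delta=0.0000 Bond=0.0000
(3,2): Delta=0.1427 Bond=-22.7998
(3,3): Delta=0.0000 Bond=19.3798
V0=6.2093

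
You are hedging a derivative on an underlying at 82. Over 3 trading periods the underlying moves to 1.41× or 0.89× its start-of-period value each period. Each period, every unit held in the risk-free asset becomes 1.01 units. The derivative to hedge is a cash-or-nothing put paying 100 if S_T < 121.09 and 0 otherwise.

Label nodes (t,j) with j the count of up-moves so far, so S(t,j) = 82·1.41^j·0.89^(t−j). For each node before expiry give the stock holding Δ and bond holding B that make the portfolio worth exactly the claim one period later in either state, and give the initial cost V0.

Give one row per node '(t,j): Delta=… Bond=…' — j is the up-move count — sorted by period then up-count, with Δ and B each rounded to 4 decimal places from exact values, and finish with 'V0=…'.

(0,0): Delta=-0.8162 Bond=150.8678
(1,0): Delta=-0.6021 Bond=136.7484
(1,1): Delta=-1.2668 Bond=204.4700
(2,0): Delta=0.0000 Bond=99.0099
(2,1): Delta=-1.8688 Bond=268.4692
(2,2): Delta=0.0000 Bond=0.0000
V0=83.9382

Under the risk-neutral measure, an up-move has probability p* = (R−d)/(u−d) = 0.2308 and values discount at R = 1.01.
Terminal values V(3,·): V(3,0)=100.0000, V(3,1)=100.0000, V(3,2)=0.0000, V(3,3)=0.0000
(2,0): S=64.9522. Δ = (V_up−V_dn)/(S_up−S_dn) = (100.0000−100.0000)/(91.5826−57.8075) = 0.0000. V = [p*·100.0000 + (1−p*)·100.0000]/1.01 = 99.0099. B = V − Δ·S = 99.0099.
(2,1): S=102.9018. Δ = (V_up−V_dn)/(S_up−S_dn) = (0.0000−100.0000)/(145.0915−91.5826) = -1.8688. V = [p*·0.0000 + (1−p*)·100.0000]/1.01 = 76.1615. B = V − Δ·S = 268.4692.
(2,2): S=163.0242. Δ = (V_up−V_dn)/(S_up−S_dn) = (0.0000−0.0000)/(229.8641−145.0915) = 0.0000. V = [p*·0.0000 + (1−p*)·0.0000]/1.01 = 0.0000. B = V − Δ·S = 0.0000.
(1,0): S=72.9800. Δ = (V_up−V_dn)/(S_up−S_dn) = (76.1615−99.0099)/(102.9018−64.9522) = -0.6021. V = [p*·76.1615 + (1−p*)·99.0099]/1.01 = 92.8091. B = V − Δ·S = 136.7484.
(1,1): S=115.6200. Δ = (V_up−V_dn)/(S_up−S_dn) = (0.0000−76.1615)/(163.0242−102.9018) = -1.2668. V = [p*·0.0000 + (1−p*)·76.1615]/1.01 = 58.0057. B = V − Δ·S = 204.4700.
(0,0): S=82.0000. Δ = (V_up−V_dn)/(S_up−S_dn) = (58.0057−92.8091)/(115.6200−72.9800) = -0.8162. V = [p*·58.0057 + (1−p*)·92.8091]/1.01 = 83.9382. B = V − Δ·S = 150.8678.
Self-financing check: at every node Δ·S+B equals the discounted successor values.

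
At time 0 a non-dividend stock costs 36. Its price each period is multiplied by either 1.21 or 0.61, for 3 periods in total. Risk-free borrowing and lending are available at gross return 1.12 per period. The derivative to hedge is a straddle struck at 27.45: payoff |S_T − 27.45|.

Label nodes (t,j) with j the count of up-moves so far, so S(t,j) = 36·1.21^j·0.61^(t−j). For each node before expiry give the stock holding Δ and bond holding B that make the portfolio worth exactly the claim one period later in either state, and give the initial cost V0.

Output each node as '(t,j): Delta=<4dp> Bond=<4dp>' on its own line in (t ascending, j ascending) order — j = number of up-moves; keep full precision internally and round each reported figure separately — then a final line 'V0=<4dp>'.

Since d<R<u, set p* = (R−d)/(u−d) = 0.8500; price each node as the discounted p*-expectation of its children.
Terminal payoffs: V(3,0)=19.2787, V(3,1)=11.2413, V(3,2)=4.7016, V(3,3)=36.3262
  t=2,j=0: stock 13.3956 → up 16.2087 (V=11.2413), down 8.1713 (V=19.2787). Price 11.1133; hedge Δ=-1.0000, bond B=24.5089.
  t=2,j=1: stock 26.5716 → up 32.1516 (V=4.7016), down 16.2087 (V=11.2413). Price 5.0737; hedge Δ=-0.4102, bond B=15.9732.
  t=2,j=2: stock 52.7076 → up 63.7762 (V=36.3262), down 32.1516 (V=4.7016). Price 28.1987; hedge Δ=1.0000, bond B=-24.5089.
  t=1,j=0: stock 21.9600 → up 26.5716 (V=5.0737), down 13.3956 (V=11.1133). Price 5.3390; hedge Δ=-0.4584, bond B=15.4050.
  t=1,j=1: stock 43.5600 → up 52.7076 (V=28.1987), down 26.5716 (V=5.0737). Price 22.0803; hedge Δ=0.8848, bond B=-16.4613.
  t=0,j=0: stock 36.0000 → up 43.5600 (V=22.0803), down 21.9600 (V=5.3390). Price 17.4724; hedge Δ=0.7751, bond B=-10.4298.
The time-0 hedge costs 17.4724, which is the no-arbitrage price.

(0,0): Delta=0.7751 Bond=-10.4298
(1,0): Delta=-0.4584 Bond=15.4050
(1,1): Delta=0.8848 Bond=-16.4613
(2,0): Delta=-1.0000 Bond=24.5089
(2,1): Delta=-0.4102 Bond=15.9732
(2,2): Delta=1.0000 Bond=-24.5089
V0=17.4724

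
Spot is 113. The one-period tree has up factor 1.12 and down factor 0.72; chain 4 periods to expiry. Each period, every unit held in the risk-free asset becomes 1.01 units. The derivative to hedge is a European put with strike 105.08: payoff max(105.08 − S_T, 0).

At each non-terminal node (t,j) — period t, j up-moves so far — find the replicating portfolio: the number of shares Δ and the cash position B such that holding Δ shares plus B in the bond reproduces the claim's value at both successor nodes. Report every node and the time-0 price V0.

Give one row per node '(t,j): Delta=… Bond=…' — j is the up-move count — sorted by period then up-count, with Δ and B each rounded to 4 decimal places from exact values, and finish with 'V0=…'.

Risk-neutral probability p* = (R−d)/(u−d) = (1.01−0.72)/(1.12−0.72) = 0.7250.
At expiry t=4: V(4,0)=74.7125, V(4,1)=57.8417, V(4,2)=31.5983, V(4,3)=0.0000, V(4,4)=0.0000
(3,0): S=42.1770. Δ = (V_up−V_dn)/(S_up−S_dn) = (57.8417−74.7125)/(47.2383−30.3675) = -1.0000. V = [p*·57.8417 + (1−p*)·74.7125]/1.01 = 61.8626. B = V − Δ·S = 104.0396.
(3,1): S=65.6087. Δ = (V_up−V_dn)/(S_up−S_dn) = (31.5983−57.8417)/(73.4817−47.2383) = -1.0000. V = [p*·31.5983 + (1−p*)·57.8417]/1.01 = 38.4309. B = V − Δ·S = 104.0396.
(3,2): S=102.0580. Δ = (V_up−V_dn)/(S_up−S_dn) = (0.0000−31.5983)/(114.3049−73.4817) = -0.7740. V = [p*·0.0000 + (1−p*)·31.5983]/1.01 = 8.6035. B = V − Δ·S = 87.5991.
(3,3): S=158.7569. Δ = (V_up−V_dn)/(S_up−S_dn) = (0.0000−0.0000)/(177.8077−114.3049) = 0.0000. V = [p*·0.0000 + (1−p*)·0.0000]/1.01 = 0.0000. B = V − Δ·S = 0.0000.
(2,0): S=58.5792. Δ = (V_up−V_dn)/(S_up−S_dn) = (38.4309−61.8626)/(65.6087−42.1770) = -1.0000. V = [p*·38.4309 + (1−p*)·61.8626]/1.01 = 44.4303. B = V − Δ·S = 103.0095.
(2,1): S=91.1232. Δ = (V_up−V_dn)/(S_up−S_dn) = (8.6035−38.4309)/(102.0580−65.6087) = -0.8183. V = [p*·8.6035 + (1−p*)·38.4309]/1.01 = 16.6396. B = V − Δ·S = 91.2082.
(2,2): S=141.7472. Δ = (V_up−V_dn)/(S_up−S_dn) = (0.0000−8.6035)/(158.7569−102.0580) = -0.1517. V = [p*·0.0000 + (1−p*)·8.6035]/1.01 = 2.3425. B = V − Δ·S = 23.8512.
(1,0): S=81.3600. Δ = (V_up−V_dn)/(S_up−S_dn) = (16.6396−44.4303)/(91.1232−58.5792) = -0.8539. V = [p*·16.6396 + (1−p*)·44.4303]/1.01 = 24.0416. B = V − Δ·S = 93.5184.
(1,1): S=126.5600. Δ = (V_up−V_dn)/(S_up−S_dn) = (2.3425−16.6396)/(141.7472−91.1232) = -0.2824. V = [p*·2.3425 + (1−p*)·16.6396]/1.01 = 6.2121. B = V − Δ·S = 41.9548.
(0,0): S=113.0000. Δ = (V_up−V_dn)/(S_up−S_dn) = (6.2121−24.0416)/(126.5600−81.3600) = -0.3945. V = [p*·6.2121 + (1−p*)·24.0416]/1.01 = 11.0052. B = V − Δ·S = 55.5790.
The time-0 hedge costs 11.0052, which is the no-arbitrage price.

(0,0): Delta=-0.3945 Bond=55.5790
(1,0): Delta=-0.8539 Bond=93.5184
(1,1): Delta=-0.2824 Bond=41.9548
(2,0): Delta=-1.0000 Bond=103.0095
(2,1): Delta=-0.8183 Bond=91.2082
(2,2): Delta=-0.1517 Bond=23.8512
(3,0): Delta=-1.0000 Bond=104.0396
(3,1): Delta=-1.0000 Bond=104.0396
(3,2): Delta=-0.7740 Bond=87.5991
(3,3): Delta=0.0000 Bond=0.0000
V0=11.0052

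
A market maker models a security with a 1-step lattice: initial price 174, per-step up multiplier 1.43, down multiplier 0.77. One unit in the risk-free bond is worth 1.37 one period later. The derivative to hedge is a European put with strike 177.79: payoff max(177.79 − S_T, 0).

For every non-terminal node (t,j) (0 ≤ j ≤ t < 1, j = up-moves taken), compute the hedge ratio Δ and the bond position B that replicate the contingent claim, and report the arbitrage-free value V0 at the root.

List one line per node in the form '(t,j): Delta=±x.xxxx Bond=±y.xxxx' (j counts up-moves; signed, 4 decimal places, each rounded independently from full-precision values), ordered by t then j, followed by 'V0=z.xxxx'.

(0,0): Delta=-0.3815 Bond=69.2859
V0=2.9071

The replicating-portfolio and risk-neutral prices coincide; use p* = (1.37−0.77)/(1.43−0.77) = 0.9091 for the latter.
Terminal values V(1,·): V(1,0)=43.8100, V(1,1)=0.0000
(0,0): S=174.0000. Δ = (V_up−V_dn)/(S_up−S_dn) = (0.0000−43.8100)/(248.8200−133.9800) = -0.3815. V = [p*·0.0000 + (1−p*)·43.8100]/1.37 = 2.9071. B = V − Δ·S = 69.2859.
Check: Δ(0,0)·S0 + B(0,0) = 2.9071 = V0.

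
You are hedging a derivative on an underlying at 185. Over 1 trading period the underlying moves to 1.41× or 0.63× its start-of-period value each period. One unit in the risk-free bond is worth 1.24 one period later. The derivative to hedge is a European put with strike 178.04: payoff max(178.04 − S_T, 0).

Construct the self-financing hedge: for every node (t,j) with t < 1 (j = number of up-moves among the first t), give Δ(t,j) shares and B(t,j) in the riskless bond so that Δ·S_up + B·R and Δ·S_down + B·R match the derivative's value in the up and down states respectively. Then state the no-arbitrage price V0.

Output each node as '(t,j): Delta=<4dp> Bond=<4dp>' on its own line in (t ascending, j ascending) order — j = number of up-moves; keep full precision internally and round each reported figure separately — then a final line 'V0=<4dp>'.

(0,0): Delta=-0.4261 Bond=89.6411
V0=10.8078

Under the risk-neutral measure, an up-move has probability p* = (R−d)/(u−d) = 0.7821 and values discount at R = 1.24.
Terminal values V(1,·): V(1,0)=61.4900, V(1,1)=0.0000
(0,0): S=185.0000. Δ = (V_up−V_dn)/(S_up−S_dn) = (0.0000−61.4900)/(260.8500−116.5500) = -0.4261. V = [p*·0.0000 + (1−p*)·61.4900]/1.24 = 10.8078. B = V − Δ·S = 89.6411.
Each (Δ,B) replicates both successor values, so the strategy is self-financing and V0 is arbitrage-free.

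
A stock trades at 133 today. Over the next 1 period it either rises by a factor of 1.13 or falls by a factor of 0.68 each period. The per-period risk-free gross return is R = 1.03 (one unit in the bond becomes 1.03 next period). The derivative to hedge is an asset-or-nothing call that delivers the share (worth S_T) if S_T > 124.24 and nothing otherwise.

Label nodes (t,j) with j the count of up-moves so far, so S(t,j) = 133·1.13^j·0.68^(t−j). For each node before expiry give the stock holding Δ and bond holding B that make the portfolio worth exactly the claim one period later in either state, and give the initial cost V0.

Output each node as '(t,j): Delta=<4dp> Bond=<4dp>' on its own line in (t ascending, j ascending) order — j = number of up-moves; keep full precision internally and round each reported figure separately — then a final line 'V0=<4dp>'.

Since d<R<u, set p* = (R−d)/(u−d) = 0.7778; price each node as the discounted p*-expectation of its children.
Payoff layer (t=1): V(1,0)=0.0000, V(1,1)=150.2900
(0,0): S=133.0000. Δ = (V_up−V_dn)/(S_up−S_dn) = (150.2900−0.0000)/(150.2900−90.4400) = 2.5111. V = [p*·150.2900 + (1−p*)·0.0000]/1.03 = 113.4876. B = V − Δ·S = -220.4902.
Root portfolio cost Δ·133+B reproduces V0=113.4876.

(0,0): Delta=2.5111 Bond=-220.4902
V0=113.4876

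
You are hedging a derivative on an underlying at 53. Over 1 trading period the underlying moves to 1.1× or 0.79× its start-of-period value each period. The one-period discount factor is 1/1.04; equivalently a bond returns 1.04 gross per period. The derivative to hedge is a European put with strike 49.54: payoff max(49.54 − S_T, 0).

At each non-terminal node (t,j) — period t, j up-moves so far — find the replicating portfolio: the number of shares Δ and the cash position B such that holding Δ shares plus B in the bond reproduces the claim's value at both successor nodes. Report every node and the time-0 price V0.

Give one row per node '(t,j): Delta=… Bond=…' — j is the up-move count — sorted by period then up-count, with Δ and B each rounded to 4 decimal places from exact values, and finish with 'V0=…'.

The replicating-portfolio and risk-neutral prices coincide; use p* = (1.04−0.79)/(1.1−0.79) = 0.8065 for the latter.
Terminal values V(1,·): V(1,0)=7.6700, V(1,1)=0.0000
Node (0,0) S=53.0000: V=(p*·0.0000+(1−p*)·7.6700)/1.04=1.4274; Δ=(0.0000−7.6700)/(58.3000−41.8700)=-0.4668; B=V−Δ·S=26.1694
Self-financing check: at every node Δ·S+B equals the discounted successor values.

(0,0): Delta=-0.4668 Bond=26.1694
V0=1.4274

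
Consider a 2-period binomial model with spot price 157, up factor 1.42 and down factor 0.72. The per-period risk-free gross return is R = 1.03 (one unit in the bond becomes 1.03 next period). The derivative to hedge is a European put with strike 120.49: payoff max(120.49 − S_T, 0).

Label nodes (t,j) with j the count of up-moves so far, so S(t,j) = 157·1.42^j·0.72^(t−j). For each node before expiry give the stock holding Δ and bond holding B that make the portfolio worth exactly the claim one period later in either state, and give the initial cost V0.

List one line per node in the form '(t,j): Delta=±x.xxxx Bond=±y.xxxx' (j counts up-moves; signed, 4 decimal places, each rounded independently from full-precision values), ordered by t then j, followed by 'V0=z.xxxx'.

(0,0): Delta=-0.1925 Bond=41.6555
(1,0): Delta=-0.4942 Bond=77.0093
(1,1): Delta=0.0000 Bond=0.0000
V0=11.4406

Under the risk-neutral measure, an up-move has probability p* = (R−d)/(u−d) = 0.4429 and values discount at R = 1.03.
Terminal values V(2,·): V(2,0)=39.1012, V(2,1)=0.0000, V(2,2)=0.0000
Node (1,0) S=113.0400: V=(p*·0.0000+(1−p*)·39.1012)/1.03=21.1504; Δ=(0.0000−39.1012)/(160.5168−81.3888)=-0.4942; B=V−Δ·S=77.0093
Node (1,1) S=222.9400: V=(p*·0.0000+(1−p*)·0.0000)/1.03=0.0000; Δ=(0.0000−0.0000)/(316.5748−160.5168)=0.0000; B=V−Δ·S=0.0000
Node (0,0) S=157.0000: V=(p*·0.0000+(1−p*)·21.1504)/1.03=11.4406; Δ=(0.0000−21.1504)/(222.9400−113.0400)=-0.1925; B=V−Δ·S=41.6555
Each (Δ,B) replicates both successor values, so the strategy is self-financing and V0 is arbitrage-free.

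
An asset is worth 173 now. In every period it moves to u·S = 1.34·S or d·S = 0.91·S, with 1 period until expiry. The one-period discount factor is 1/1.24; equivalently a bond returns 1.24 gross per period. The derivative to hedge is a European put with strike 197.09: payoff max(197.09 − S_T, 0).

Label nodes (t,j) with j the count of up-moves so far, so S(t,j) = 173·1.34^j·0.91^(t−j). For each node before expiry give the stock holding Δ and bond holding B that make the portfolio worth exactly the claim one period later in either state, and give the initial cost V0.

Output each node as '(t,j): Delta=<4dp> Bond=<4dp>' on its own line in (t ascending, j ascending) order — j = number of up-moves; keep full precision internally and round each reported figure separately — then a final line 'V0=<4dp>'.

(0,0): Delta=-0.5331 Bond=99.6707
V0=7.4381

Under the risk-neutral measure, an up-move has probability p* = (R−d)/(u−d) = 0.7674 and values discount at R = 1.24.
At expiry t=1: V(1,0)=39.6600, V(1,1)=0.0000
(0,0): S=173.0000. Δ = (V_up−V_dn)/(S_up−S_dn) = (0.0000−39.6600)/(231.8200−157.4300) = -0.5331. V = [p*·0.0000 + (1−p*)·39.6600]/1.24 = 7.4381. B = V − Δ·S = 99.6707.
Self-financing check: at every node Δ·S+B equals the discounted successor values.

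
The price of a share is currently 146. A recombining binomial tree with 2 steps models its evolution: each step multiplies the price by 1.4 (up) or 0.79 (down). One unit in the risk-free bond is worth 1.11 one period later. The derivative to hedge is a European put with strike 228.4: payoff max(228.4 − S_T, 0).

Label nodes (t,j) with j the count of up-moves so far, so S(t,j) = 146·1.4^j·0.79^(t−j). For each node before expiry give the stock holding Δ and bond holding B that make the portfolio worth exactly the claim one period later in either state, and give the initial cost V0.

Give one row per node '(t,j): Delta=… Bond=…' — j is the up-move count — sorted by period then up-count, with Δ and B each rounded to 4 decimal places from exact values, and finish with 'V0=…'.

(0,0): Delta=-0.6935 Bond=153.5254
(1,0): Delta=-1.0000 Bond=205.7658
(1,1): Delta=-0.5367 Bond=138.3748
V0=52.2755

No-arbitrage ⇒ martingale measure with p* = (R−d)/(u−d) = 0.5246.
Terminal values V(2,·): V(2,0)=137.2814, V(2,1)=66.9240, V(2,2)=0.0000
(1,0): S=115.3400. Δ = (V_up−V_dn)/(S_up−S_dn) = (66.9240−137.2814)/(161.4760−91.1186) = -1.0000. V = [p*·66.9240 + (1−p*)·137.2814]/1.11 = 90.4258. B = V − Δ·S = 205.7658.
(1,1): S=204.4000. Δ = (V_up−V_dn)/(S_up−S_dn) = (0.0000−66.9240)/(286.1600−161.4760) = -0.5367. V = [p*·0.0000 + (1−p*)·66.9240]/1.11 = 28.6634. B = V − Δ·S = 138.3748.
(0,0): S=146.0000. Δ = (V_up−V_dn)/(S_up−S_dn) = (28.6634−90.4258)/(204.4000−115.3400) = -0.6935. V = [p*·28.6634 + (1−p*)·90.4258]/1.11 = 52.2755. B = V − Δ·S = 153.5254.
Check: Δ(0,0)·S0 + B(0,0) = 52.2755 = V0.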